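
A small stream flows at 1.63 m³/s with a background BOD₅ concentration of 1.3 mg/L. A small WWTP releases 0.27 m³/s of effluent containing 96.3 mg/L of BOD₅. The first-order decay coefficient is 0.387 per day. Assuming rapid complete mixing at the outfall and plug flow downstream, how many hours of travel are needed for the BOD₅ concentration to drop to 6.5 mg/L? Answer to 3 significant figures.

51.0 h

Mass balance: C = (1.630·1.300 + 0.2700·96.30) / 1.900 = 28.12/1.900 = 14.80 mg/L.
14.80·exp(−k·t) = 6.5 → t = ln(14.80/6.5)/k = 183700 s = 51.03 h.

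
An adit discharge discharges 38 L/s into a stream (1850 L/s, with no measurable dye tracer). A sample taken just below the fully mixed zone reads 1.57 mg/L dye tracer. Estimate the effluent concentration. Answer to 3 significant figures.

Mass balance: 1850·0 + 38.00·Cₑ = 1888·1.570
→ Cₑ = (1888·1.570 − 1850·0) / 38.00 = 78.00 mg/L.

78.0 mg/L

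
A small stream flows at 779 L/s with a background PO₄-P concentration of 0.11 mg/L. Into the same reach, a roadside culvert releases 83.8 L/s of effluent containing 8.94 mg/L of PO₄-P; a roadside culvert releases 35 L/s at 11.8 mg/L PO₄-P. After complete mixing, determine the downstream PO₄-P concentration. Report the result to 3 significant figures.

1.39 mg/L

Mixed concentration C = ΣQC/ΣQ = (779.0·0.1100 + 83.80·8.940 + 35.00·11.80) / 897.8 = 1248/897.8 = 1.390 mg/L.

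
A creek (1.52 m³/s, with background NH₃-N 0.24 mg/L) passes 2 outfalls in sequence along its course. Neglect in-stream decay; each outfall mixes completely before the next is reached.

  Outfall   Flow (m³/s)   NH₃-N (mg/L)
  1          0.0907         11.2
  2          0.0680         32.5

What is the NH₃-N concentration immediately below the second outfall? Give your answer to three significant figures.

2.14 mg/L

Below outfall 1: Q → 1.611 m³/s, C = (1.520·0.2400 + 0.09070·11.20)/1.611 = 0.8572 mg/L.
Below outfall 2: Q → 1.679 m³/s, C = (1.611·0.8572 + 0.06800·32.50)/1.679 = 2.139 mg/L.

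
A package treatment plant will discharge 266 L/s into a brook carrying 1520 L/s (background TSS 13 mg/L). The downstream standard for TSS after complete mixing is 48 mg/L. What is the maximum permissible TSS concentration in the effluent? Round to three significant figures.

248 mg/L

At the limit, (Qr·Cr + Qe·Cₑ)/(Qr + Qe) = 48:
Cₑ = (1786·48 − 1520·13.00) / 266.0 = 248.0 mg/L.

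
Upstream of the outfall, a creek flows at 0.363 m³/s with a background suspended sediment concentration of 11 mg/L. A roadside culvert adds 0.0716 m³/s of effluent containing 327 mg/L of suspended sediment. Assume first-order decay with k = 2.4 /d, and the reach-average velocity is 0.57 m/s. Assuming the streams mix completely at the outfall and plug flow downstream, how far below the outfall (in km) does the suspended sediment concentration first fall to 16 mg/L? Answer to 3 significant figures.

Flow-weighted average: C = (0.3630·11.00 + 0.07160·327.0) / 0.4346 = 27.41/0.4346 = 63.06 mg/L.
Set 63.06·exp(−k·t) = 16 → t = ln(63.06/16)/k = 49370 s = 13.72 h.
Distance = v·t = 0.57·49370 = 28140 m = 28.14 km.

28.1 km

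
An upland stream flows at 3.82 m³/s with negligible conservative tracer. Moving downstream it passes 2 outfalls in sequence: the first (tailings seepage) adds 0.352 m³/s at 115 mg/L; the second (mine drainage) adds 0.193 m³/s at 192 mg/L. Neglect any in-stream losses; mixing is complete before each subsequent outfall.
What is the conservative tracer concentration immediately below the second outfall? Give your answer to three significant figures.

Below outfall 1: Q → 4.172 m³/s, C = (3.820·0 + 0.3520·115.0)/4.172 = 9.703 mg/L.
Below outfall 2: Q → 4.365 m³/s, C = (4.172·9.703 + 0.1930·192.0)/4.365 = 17.76 mg/L.

17.8 mg/L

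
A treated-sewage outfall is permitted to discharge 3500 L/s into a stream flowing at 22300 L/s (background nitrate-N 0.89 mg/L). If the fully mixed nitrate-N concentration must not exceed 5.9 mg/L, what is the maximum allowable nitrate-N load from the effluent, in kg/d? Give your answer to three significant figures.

11400 kg/d

Mass balance at the limit: 22300·0.8900 + 3500·Cₑ = 25800·5.9 → Cₑ = 37.82 mg/L.
3500 L/s = 3.500 m³/s. Load = 3.500 m³/s × 37.82 g/m³ × 86 400 s/d = 11440 kg/d.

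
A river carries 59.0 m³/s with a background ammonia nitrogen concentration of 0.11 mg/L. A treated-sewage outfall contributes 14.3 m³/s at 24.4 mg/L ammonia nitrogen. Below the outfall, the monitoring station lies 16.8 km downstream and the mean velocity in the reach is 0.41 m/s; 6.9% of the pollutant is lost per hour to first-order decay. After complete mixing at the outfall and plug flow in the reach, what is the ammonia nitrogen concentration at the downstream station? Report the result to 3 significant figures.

Mass balance: C = (59.00·0.1100 + 14.30·24.40) / 73.30 = 355.4/73.30 = 4.849 mg/L.
Travel time t = 16.8·1000 / 0.41 = 40980 s = 11.38 h.
6.9%/h lost → k = −ln(1 − 0.069) = 0.07150 h⁻¹.
Decay over the reach: 4.849·exp(−kt) = 4.849·0.4432 = 2.149 mg/L.

2.15 mg/L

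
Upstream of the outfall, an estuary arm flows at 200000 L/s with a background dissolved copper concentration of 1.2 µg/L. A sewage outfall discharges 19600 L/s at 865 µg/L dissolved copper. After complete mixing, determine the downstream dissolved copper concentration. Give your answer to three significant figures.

Mixed concentration C = ΣQC/ΣQ = (200000·1.200 + 19600·865.0) / 219600 = 17190000/219600 = 78.30 µg/L.

78.3 µg/L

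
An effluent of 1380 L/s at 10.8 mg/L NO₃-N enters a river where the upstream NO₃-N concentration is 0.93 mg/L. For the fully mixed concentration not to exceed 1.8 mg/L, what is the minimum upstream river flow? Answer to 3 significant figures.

14300 L/s

Set C_mix = 1.8: (Q·0.9300 + 1380·10.80) / (Q + 1380) = 1.8
→ Q = 1380·(10.80 − 1.8)/(1.8 − 0.9300) = 14280 L/s.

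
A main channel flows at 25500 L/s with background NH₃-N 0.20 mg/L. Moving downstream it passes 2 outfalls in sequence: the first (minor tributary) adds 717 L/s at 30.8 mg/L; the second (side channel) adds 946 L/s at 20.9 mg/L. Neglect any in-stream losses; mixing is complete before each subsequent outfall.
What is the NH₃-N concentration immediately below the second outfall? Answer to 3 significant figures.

1.73 mg/L

After outfall 1: Q = 25500 + 717.0 = 26220 L/s; C = (25500·0.2000 + 717.0·30.80)/26220 = 1.037 mg/L.
After outfall 2: Q = 26220 + 946.0 = 27160 L/s; C = (26220·1.037 + 946.0·20.90)/27160 = 1.729 mg/L.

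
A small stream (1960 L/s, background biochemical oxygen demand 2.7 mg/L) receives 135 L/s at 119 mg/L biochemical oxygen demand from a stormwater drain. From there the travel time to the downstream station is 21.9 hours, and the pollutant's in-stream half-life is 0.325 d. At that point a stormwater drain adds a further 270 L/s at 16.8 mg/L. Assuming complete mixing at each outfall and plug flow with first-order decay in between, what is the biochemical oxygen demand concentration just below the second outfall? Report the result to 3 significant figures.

3.21 mg/L

After mixing, C = (1960·2.700 + 135.0·119.0) / 2095 = 21360/2095 = 10.19 mg/L; combined flow 2095 L/s.
Half-life 0.325 d → k = ln 2 / 0.325 = 2.133 d⁻¹.
Decay over the reach: 10.19·exp(−kt) = 10.19·0.1428 = 1.456 mg/L.
At the second outfall, C = (2095·1.456 + 270.0·16.80) / (2095 + 270.0) = 3.208 mg/L.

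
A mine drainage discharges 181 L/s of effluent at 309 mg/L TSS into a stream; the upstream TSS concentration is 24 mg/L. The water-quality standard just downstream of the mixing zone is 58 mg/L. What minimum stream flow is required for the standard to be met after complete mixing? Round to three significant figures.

Set C_mix = 58: (Q·24.00 + 181.0·309.0) / (Q + 181.0) = 58
→ Q = 181.0·(309.0 − 58)/(58 − 24.00) = 1336 L/s.

1340 L/s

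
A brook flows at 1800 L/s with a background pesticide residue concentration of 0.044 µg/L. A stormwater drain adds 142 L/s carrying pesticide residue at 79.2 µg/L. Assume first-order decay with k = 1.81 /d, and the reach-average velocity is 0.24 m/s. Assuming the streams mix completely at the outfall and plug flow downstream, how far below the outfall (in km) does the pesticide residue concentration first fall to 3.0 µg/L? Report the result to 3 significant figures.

7.62 km

Conservation of mass: C = (1800·0.04400 + 142.0·79.20) / 1942 = 11330/1942 = 5.832 µg/L.
Set 5.832·exp(−k·t) = 3.0 → t = ln(5.832/3.0)/k = 31730 s = 8.814 h.
Distance = v·t = 0.24·31730 = 7615 m = 7.615 km.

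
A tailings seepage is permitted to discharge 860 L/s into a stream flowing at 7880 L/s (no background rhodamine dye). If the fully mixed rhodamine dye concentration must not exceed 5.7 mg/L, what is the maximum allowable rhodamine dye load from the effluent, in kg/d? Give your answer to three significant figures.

4300 kg/d

Mass balance at the limit: 7880·0 + 860.0·Cₑ = 8740·5.7 → Cₑ = 57.93 mg/L.
860.0 L/s = 0.8600 m³/s. Load = 0.8600 m³/s × 57.93 g/m³ × 86 400 s/d = 4304 kg/d.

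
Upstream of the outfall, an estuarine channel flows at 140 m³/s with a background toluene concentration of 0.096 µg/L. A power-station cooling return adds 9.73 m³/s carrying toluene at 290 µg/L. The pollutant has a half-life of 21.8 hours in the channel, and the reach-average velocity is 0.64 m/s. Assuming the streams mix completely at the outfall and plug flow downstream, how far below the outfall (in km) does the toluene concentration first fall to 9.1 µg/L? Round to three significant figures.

53.1 km

Mass balance: C = (140.0·0.09600 + 9.730·290.0) / 149.7 = 2835/149.7 = 18.94 µg/L.
Half-life 21.8 h → k = ln 2 / 21.8 = 0.03180 h⁻¹ = 0.7631 d⁻¹.
Set 18.94·exp(−k·t) = 9.1 → t = ln(18.94/9.1)/k = 82960 s = 23.05 h.
Distance = v·t = 0.64·82960 = 53100 m = 53.10 km.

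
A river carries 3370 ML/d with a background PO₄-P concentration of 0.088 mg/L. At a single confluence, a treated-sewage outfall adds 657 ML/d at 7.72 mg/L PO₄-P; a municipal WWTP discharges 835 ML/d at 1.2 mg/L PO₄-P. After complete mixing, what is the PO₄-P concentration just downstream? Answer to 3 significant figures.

1.31 mg/L

Mixed concentration C = ΣQC/ΣQ = (3370·0.08800 + 657.0·7.720 + 835.0·1.200) / 4862 = 6371/4862 = 1.310 mg/L.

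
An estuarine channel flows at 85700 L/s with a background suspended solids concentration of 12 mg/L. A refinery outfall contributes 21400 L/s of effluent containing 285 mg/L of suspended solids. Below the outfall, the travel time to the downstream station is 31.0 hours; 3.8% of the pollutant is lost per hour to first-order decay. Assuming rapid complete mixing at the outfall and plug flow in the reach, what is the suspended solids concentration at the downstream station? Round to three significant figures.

After mixing, C = (85700·12.00 + 21400·285.0) / 107100 = 7127000/107100 = 66.55 mg/L.
3.8%/h lost → k = −ln(1 − 0.038) = 0.03874 h⁻¹.
Decay over the reach: 66.55·exp(−kt) = 66.55·0.3009 = 20.02 mg/L.

20.0 mg/L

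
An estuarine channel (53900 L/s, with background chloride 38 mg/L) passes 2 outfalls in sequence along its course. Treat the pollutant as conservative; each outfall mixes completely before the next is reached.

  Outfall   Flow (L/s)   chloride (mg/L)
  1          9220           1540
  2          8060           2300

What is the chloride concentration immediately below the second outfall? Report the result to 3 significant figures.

489 mg/L

After outfall 1: Q = 53900 + 9220 = 63120 L/s; C = (53900·38.00 + 9220·1540)/63120 = 257.4 mg/L.
After outfall 2: Q = 63120 + 8060 = 71180 L/s; C = (63120·257.4 + 8060·2300)/71180 = 488.7 mg/L.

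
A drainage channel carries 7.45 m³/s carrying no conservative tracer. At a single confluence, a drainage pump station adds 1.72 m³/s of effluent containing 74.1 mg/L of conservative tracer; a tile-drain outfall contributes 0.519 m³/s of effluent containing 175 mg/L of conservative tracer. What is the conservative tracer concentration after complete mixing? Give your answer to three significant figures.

22.5 mg/L

Mass balance: C = (7.450·0 + 1.720·74.10 + 0.5190·175.0) / 9.689 = 218.3/9.689 = 22.53 mg/L.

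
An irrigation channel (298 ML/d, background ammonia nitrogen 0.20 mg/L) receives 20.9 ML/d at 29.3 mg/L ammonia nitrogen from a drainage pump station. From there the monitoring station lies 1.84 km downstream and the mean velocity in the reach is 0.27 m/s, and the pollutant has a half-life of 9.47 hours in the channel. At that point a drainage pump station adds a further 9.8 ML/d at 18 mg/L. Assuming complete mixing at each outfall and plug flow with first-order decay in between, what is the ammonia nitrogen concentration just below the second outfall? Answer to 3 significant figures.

2.32 mg/L

After mixing, C = (298.0·0.2000 + 20.90·29.30) / 318.9 = 672.0/318.9 = 2.107 mg/L; combined flow 318.9 ML/d.
Travel time t = 1.84·1000 / 0.27 = 6815 s = 1.893 h.
Half-life 9.47 h → k = ln 2 / 9.47 = 0.07319 h⁻¹ = 1.757 d⁻¹.
After decay, C = 2.107 × e^(−kt) = 2.107 × 0.8706 = 1.835 mg/L.
Second outfall: C = (318.9·1.835 + 9.800·18.00)/328.7 = 2.316 mg/L.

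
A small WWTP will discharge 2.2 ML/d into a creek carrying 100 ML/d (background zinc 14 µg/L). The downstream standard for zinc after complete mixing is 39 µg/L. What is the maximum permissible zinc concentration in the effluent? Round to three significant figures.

At the limit, (Qr·Cr + Qe·Cₑ)/(Qr + Qe) = 39:
Cₑ = (102.2·39 − 100.0·14.00) / 2.200 = 1175 µg/L.

1180 µg/L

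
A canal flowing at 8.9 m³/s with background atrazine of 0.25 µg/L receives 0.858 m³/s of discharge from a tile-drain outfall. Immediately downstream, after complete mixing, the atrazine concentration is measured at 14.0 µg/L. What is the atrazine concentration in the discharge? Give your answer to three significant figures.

Mass balance: 8.900·0.2500 + 0.8580·Cₑ = 9.758·14.00
→ Cₑ = (9.758·14.00 − 8.900·0.2500) / 0.8580 = 156.6 µg/L.

157 µg/L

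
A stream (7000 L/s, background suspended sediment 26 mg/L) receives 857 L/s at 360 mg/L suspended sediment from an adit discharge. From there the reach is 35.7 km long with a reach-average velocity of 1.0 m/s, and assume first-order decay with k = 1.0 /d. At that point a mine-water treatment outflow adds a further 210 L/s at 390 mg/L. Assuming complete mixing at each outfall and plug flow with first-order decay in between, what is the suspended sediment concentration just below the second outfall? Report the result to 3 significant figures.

50.4 mg/L

After mixing, C = (7000·26.00 + 857.0·360.0) / 7857 = 490500/7857 = 62.43 mg/L; combined flow 7857 L/s.
Travel time t = 35.7·1000 / 1.0 = 35700 s = 9.917 h.
Decay over the reach: 62.43·exp(−kt) = 62.43·0.6615 = 41.30 mg/L.
Second outfall: C = (7857·41.30 + 210.0·390.0)/8067 = 50.38 mg/L.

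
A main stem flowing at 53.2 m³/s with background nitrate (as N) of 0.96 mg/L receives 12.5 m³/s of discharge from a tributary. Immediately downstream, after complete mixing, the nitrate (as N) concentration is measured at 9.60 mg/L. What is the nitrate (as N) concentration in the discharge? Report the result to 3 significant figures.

Mass balance: 53.20·0.9600 + 12.50·Cₑ = 65.70·9.600
→ Cₑ = (65.70·9.600 − 53.20·0.9600) / 12.50 = 46.37 mg/L.

46.4 mg/L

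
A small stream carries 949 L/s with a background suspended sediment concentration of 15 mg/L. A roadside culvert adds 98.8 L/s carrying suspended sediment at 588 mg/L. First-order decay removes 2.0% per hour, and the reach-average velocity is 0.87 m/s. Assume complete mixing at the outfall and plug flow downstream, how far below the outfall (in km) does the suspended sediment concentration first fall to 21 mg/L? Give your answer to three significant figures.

After mixing, C = (949.0·15.00 + 98.80·588.0) / 1048 = 72330/1048 = 69.03 mg/L.
2.0%/h lost → k = −ln(1 − 0.02) = 0.02020 h⁻¹.
Set 69.03·exp(−k·t) = 21 → t = ln(69.03/21)/k = 212100 s = 58.90 h.
Distance = v·t = 0.87·212100 = 184500 m = 184.5 km.

184 km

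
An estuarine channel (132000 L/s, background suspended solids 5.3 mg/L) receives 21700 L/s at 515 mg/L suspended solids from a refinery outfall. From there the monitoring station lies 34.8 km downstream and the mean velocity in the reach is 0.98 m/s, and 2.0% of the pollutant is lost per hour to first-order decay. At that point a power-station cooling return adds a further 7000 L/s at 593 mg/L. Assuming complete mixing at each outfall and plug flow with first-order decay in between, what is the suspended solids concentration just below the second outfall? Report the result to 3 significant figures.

Flow-weighted average: C = (132000·5.300 + 21700·515.0) / 153700 = 11880000/153700 = 77.26 mg/L; combined flow 153700 L/s.
Travel time t = 34.8·1000 / 0.98 = 35510 s = 9.864 h.
2.0%/h lost → k = −ln(1 − 0.02) = 0.02020 h⁻¹.
Applying C = C₀e^(−kt): 77.26 × 0.8193 = 63.30 mg/L.
At the second outfall, C = (153700·63.30 + 7000·593.0) / (153700 + 7000) = 86.38 mg/L.

86.4 mg/L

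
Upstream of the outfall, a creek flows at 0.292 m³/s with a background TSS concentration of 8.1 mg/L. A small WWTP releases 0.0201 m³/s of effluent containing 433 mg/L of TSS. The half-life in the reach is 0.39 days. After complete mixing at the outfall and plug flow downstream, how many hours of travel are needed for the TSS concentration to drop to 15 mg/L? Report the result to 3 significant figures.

11.6 h

After mixing, C = (0.2920·8.100 + 0.02010·433.0) / 0.3121 = 11.07/0.3121 = 35.46 mg/L.
Half-life 0.39 d → k = ln 2 / 0.39 = 1.777 d⁻¹.
35.46·exp(−k·t) = 15 → t = ln(35.46/15)/k = 41830 s = 11.62 h.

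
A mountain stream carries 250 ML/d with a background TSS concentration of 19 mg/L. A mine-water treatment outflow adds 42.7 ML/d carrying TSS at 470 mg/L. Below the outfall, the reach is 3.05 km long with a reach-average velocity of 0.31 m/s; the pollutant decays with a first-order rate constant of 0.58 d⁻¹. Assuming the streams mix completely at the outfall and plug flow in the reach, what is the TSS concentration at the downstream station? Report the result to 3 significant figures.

79.4 mg/L

Flow-weighted average: C = (250.0·19.00 + 42.70·470.0) / 292.7 = 24820/292.7 = 84.79 mg/L.
Travel time t = 3.05·1000 / 0.31 = 9839 s = 2.733 h.
After decay, C = 84.79 × e^(−kt) = 84.79 × 0.9361 = 79.37 mg/L.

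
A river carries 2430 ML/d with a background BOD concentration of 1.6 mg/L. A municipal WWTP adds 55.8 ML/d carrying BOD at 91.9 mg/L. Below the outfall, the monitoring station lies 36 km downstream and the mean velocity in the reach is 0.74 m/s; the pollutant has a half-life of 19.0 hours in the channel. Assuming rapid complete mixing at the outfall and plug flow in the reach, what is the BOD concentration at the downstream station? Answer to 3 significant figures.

2.22 mg/L

After mixing, C = (2430·1.600 + 55.80·91.90) / 2486 = 9016/2486 = 3.627 mg/L.
Travel time t = 36·1000 / 0.74 = 48650 s = 13.51 h.
Half-life 19.0 h → k = ln 2 / 19.0 = 0.03648 h⁻¹ = 0.8756 d⁻¹.
After decay, C = 3.627 × e^(−kt) = 3.627 × 0.6108 = 2.215 mg/L.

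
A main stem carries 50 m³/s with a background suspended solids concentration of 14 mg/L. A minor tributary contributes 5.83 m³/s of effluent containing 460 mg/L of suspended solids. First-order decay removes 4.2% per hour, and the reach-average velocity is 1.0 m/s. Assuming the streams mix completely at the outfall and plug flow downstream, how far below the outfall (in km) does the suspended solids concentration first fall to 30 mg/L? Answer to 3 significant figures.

59.0 km

Conservation of mass: C = (50.00·14.00 + 5.830·460.0) / 55.83 = 3382/55.83 = 60.57 mg/L.
4.2%/h lost → k = −ln(1 − 0.042) = 0.04291 h⁻¹.
Set 60.57·exp(−k·t) = 30 → t = ln(60.57/30)/k = 58950 s = 16.38 h.
Distance = v·t = 1.0·58950 = 58950 m = 58.95 km.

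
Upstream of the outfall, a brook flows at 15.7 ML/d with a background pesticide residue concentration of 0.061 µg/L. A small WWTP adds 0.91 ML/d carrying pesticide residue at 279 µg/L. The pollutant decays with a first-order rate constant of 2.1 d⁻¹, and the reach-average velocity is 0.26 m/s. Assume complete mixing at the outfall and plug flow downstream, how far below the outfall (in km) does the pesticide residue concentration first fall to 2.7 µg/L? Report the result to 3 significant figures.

After mixing, C = (15.70·0.06100 + 0.9100·279.0) / 16.61 = 254.8/16.61 = 15.34 µg/L.
Set 15.34·exp(−k·t) = 2.7 → t = ln(15.34/2.7)/k = 71480 s = 19.86 h.
Distance = v·t = 0.26·71480 = 18590 m = 18.59 km.

18.6 km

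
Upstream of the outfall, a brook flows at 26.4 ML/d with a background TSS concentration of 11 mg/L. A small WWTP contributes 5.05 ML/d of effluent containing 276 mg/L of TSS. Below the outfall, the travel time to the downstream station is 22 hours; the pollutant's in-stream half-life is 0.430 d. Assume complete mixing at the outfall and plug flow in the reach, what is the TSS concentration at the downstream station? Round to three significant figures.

After mixing, C = (26.40·11.00 + 5.050·276.0) / 31.45 = 1684/31.45 = 53.55 mg/L.
Half-life 0.430 d → k = ln 2 / 0.430 = 1.612 d⁻¹.
After decay, C = 53.55 × e^(−kt) = 53.55 × 0.2282 = 12.22 mg/L.

12.2 mg/L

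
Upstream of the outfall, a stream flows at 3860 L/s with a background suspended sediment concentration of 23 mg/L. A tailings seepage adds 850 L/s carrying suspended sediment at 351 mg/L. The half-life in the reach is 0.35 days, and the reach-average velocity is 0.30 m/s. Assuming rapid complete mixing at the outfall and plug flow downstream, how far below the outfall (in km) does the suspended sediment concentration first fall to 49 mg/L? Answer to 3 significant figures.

Conservation of mass: C = (3860·23.00 + 850.0·351.0) / 4710 = 387100/4710 = 82.19 mg/L.
Half-life 0.35 d → k = ln 2 / 0.35 = 1.980 d⁻¹.
Set 82.19·exp(−k·t) = 49 → t = ln(82.19/49)/k = 22570 s = 6.268 h.
Distance = v·t = 0.30·22570 = 6770 m = 6.770 km.

6.77 km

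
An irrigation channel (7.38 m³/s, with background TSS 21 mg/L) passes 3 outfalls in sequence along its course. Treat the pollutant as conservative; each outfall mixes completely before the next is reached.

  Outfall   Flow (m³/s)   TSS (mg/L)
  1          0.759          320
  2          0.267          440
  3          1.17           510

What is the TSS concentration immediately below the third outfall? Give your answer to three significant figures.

116 mg/L

Outfall 1: combined Q = 8.139 m³/s; C = (7.380·21.00 + 0.7590·320.0)/8.139 = 48.88 mg/L.
Outfall 2: combined Q = 8.406 m³/s; C = (8.139·48.88 + 0.2670·440.0)/8.406 = 61.31 mg/L.
Outfall 3: combined Q = 9.576 m³/s; C = (8.406·61.31 + 1.170·510.0)/9.576 = 116.1 mg/L.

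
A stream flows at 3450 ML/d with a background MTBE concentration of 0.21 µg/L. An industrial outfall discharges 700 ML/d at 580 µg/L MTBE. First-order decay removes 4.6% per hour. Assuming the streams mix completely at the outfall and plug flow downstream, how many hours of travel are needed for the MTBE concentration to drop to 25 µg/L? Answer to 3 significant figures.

After mixing, C = (3450·0.2100 + 700.0·580.0) / 4150 = 406700/4150 = 98.01 µg/L.
4.6%/h lost → k = −ln(1 − 0.046) = 0.04709 h⁻¹.
98.01·exp(−k·t) = 25 → t = ln(98.01/25)/k = 104400 s = 29.01 h.

29.0 h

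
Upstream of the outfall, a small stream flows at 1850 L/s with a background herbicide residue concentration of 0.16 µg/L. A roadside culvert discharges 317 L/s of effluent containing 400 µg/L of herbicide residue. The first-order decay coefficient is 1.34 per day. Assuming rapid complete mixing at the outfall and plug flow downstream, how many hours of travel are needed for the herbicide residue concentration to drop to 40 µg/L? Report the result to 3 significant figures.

Mixed concentration C = ΣQC/ΣQ = (1850·0.1600 + 317.0·400.0) / 2167 = 127100/2167 = 58.65 µg/L.
58.65·exp(−k·t) = 40 → t = ln(58.65/40)/k = 24680 s = 6.855 h.

6.85 h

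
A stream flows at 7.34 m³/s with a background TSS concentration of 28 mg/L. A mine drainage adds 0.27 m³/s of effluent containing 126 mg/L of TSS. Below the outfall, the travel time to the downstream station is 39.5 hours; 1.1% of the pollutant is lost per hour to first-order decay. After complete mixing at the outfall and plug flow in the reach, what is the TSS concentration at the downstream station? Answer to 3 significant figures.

Flow-weighted average: C = (7.340·28.00 + 0.2700·126.0) / 7.610 = 239.5/7.610 = 31.48 mg/L.
1.1%/h lost → k = −ln(1 − 0.011) = 0.01106 h⁻¹.
Decay over the reach: 31.48·exp(−kt) = 31.48·0.6460 = 20.34 mg/L.

20.3 mg/L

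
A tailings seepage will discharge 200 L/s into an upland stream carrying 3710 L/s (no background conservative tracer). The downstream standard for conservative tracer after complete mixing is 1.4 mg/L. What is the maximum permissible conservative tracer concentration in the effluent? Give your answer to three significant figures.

27.4 mg/L

At the limit, (Qr·Cr + Qe·Cₑ)/(Qr + Qe) = 1.4:
Cₑ = (3910·1.4 − 3710·0) / 200.0 = 27.37 mg/L.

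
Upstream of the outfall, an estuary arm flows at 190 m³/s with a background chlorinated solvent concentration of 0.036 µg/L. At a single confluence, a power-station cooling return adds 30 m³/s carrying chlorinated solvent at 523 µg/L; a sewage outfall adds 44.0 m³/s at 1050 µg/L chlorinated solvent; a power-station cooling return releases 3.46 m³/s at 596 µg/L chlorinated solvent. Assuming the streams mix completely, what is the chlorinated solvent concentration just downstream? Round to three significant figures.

239 µg/L

Mass balance: C = (190.0·0.03600 + 30.00·523.0 + 44.00·1050 + 3.460·596.0) / 267.5 = 63960/267.5 = 239.1 µg/L.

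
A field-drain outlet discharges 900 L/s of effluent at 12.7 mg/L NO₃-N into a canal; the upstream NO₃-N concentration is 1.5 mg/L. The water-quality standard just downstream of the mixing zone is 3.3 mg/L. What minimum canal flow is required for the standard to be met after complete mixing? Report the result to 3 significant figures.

Set C_mix = 3.3: (Q·1.500 + 900.0·12.70) / (Q + 900.0) = 3.3
→ Q = 900.0·(12.70 − 3.3)/(3.3 − 1.500) = 4700 L/s.

4700 L/s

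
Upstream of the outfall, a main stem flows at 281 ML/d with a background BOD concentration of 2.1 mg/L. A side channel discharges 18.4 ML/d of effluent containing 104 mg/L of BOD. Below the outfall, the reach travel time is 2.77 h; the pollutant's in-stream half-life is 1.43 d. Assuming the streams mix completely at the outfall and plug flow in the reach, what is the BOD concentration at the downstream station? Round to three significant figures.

7.91 mg/L

Mixed concentration C = ΣQC/ΣQ = (281.0·2.100 + 18.40·104.0) / 299.4 = 2504/299.4 = 8.362 mg/L.
Half-life 1.43 d → k = ln 2 / 1.43 = 0.4847 d⁻¹.
Decay over the reach: 8.362·exp(−kt) = 8.362·0.9456 = 7.907 mg/L.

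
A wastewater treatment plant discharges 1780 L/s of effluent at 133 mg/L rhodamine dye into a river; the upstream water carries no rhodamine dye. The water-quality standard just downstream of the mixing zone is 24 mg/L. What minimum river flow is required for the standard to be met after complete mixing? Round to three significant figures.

Set C_mix = 24: (Q·0 + 1780·133.0) / (Q + 1780) = 24
→ Q = 1780·(133.0 − 24)/(24 − 0) = 8084 L/s.

8080 L/s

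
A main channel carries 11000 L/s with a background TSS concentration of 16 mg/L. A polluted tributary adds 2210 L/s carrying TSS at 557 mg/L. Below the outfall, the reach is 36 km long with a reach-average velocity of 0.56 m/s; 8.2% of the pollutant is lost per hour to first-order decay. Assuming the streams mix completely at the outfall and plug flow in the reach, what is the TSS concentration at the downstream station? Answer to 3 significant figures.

Conservation of mass: C = (11000·16.00 + 2210·557.0) / 13210 = 1407000/13210 = 106.5 mg/L.
Travel time t = 36·1000 / 0.56 = 64290 s = 17.86 h.
8.2%/h lost → k = −ln(1 − 0.082) = 0.08556 h⁻¹.
After decay, C = 106.5 × e^(−kt) = 106.5 × 0.2170 = 23.11 mg/L.

23.1 mg/L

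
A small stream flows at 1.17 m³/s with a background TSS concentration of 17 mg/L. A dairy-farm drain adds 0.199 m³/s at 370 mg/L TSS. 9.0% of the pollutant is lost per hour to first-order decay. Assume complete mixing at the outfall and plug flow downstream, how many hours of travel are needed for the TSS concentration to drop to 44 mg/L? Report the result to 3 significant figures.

4.66 h

Flow-weighted average: C = (1.170·17.00 + 0.1990·370.0) / 1.369 = 93.52/1.369 = 68.31 mg/L.
9.0%/h lost → k = −ln(1 − 0.09) = 0.09431 h⁻¹.
68.31·exp(−k·t) = 44 → t = ln(68.31/44)/k = 16790 s = 4.664 h.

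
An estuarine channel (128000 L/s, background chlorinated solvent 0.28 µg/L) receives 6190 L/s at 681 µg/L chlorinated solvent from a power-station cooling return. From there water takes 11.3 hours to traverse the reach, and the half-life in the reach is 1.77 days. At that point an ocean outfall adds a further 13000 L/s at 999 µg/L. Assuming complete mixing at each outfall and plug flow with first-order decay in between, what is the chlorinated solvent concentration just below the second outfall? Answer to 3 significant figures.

Conservation of mass: C = (128000·0.2800 + 6190·681.0) / 134200 = 4251000/134200 = 31.68 µg/L; combined flow 134200 L/s.
Half-life 1.77 d → k = ln 2 / 1.77 = 0.3916 d⁻¹.
Applying C = C₀e^(−kt): 31.68 × 0.8316 = 26.35 µg/L.
Second outfall: C = (134200·26.35 + 13000·999.0)/147200 = 112.3 µg/L.

112 µg/L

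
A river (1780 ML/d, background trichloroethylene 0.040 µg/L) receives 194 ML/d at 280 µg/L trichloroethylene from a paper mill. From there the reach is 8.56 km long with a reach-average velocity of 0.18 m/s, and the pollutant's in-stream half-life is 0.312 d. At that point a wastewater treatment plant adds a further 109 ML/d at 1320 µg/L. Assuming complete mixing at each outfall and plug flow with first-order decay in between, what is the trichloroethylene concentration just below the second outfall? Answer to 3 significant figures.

76.8 µg/L

Conservation of mass: C = (1780·0.04000 + 194.0·280.0) / 1974 = 54390/1974 = 27.55 µg/L; combined flow 1974 ML/d.
Travel time t = 8.56·1000 / 0.18 = 47560 s = 13.21 h.
Half-life 0.312 d → k = ln 2 / 0.312 = 2.222 d⁻¹.
After decay, C = 27.55 × e^(−kt) = 27.55 × 0.2944 = 8.112 µg/L.
At the second outfall, C = (1974·8.112 + 109.0·1320) / (1974 + 109.0) = 76.76 µg/L.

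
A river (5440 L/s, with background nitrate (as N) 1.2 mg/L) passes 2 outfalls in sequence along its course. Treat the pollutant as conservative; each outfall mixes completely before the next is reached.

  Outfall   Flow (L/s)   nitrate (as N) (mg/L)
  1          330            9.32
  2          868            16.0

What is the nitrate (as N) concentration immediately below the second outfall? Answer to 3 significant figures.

3.54 mg/L

Outfall 1: combined Q = 5770 L/s; C = (5440·1.200 + 330.0·9.320)/5770 = 1.664 mg/L.
Outfall 2: combined Q = 6638 L/s; C = (5770·1.664 + 868.0·16.00)/6638 = 3.539 mg/L.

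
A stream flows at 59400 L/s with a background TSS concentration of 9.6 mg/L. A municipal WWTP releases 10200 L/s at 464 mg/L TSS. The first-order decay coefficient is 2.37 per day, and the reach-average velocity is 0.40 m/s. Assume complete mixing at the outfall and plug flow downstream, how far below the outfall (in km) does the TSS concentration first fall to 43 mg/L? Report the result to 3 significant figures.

Flow-weighted average: C = (59400·9.600 + 10200·464.0) / 69600 = 5303000/69600 = 76.19 mg/L.
Set 76.19·exp(−k·t) = 43 → t = ln(76.19/43)/k = 20860 s = 5.793 h.
Distance = v·t = 0.40·20860 = 8342 m = 8.342 km.

8.34 km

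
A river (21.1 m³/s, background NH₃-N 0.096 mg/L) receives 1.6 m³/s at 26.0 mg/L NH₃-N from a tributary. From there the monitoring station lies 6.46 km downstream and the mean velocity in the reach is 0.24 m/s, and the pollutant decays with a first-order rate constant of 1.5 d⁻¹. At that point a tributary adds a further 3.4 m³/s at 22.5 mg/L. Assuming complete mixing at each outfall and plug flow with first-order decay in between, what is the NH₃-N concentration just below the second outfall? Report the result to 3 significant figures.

3.98 mg/L

Conservation of mass: C = (21.10·0.09600 + 1.600·26.00) / 22.70 = 43.63/22.70 = 1.922 mg/L; combined flow 22.70 m³/s.
Travel time t = 6.46·1000 / 0.24 = 26920 s = 7.477 h.
First-order decay: C = 1.922·exp(−k·t) = 1.922·0.6267 = 1.204 mg/L.
At the second outfall, C = (22.70·1.204 + 3.400·22.50) / (22.70 + 3.400) = 3.979 mg/L.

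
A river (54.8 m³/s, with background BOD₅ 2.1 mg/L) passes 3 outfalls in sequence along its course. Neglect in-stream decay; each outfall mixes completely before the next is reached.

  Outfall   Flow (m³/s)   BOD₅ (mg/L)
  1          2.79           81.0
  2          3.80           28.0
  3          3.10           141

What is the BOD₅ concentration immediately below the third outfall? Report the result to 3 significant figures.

Outfall 1: combined Q = 57.59 m³/s; C = (54.80·2.100 + 2.790·81.00)/57.59 = 5.922 mg/L.
Outfall 2: combined Q = 61.39 m³/s; C = (57.59·5.922 + 3.800·28.00)/61.39 = 7.289 mg/L.
Outfall 3: combined Q = 64.49 m³/s; C = (61.39·7.289 + 3.100·141.0)/64.49 = 13.72 mg/L.

13.7 mg/L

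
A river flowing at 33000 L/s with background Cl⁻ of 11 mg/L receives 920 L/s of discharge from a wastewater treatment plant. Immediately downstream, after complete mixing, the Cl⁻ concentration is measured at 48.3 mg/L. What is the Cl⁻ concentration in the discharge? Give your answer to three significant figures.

Mass balance: 33000·11.00 + 920.0·Cₑ = 33920·48.30
→ Cₑ = (33920·48.30 − 33000·11.00) / 920.0 = 1386 mg/L.

1390 mg/L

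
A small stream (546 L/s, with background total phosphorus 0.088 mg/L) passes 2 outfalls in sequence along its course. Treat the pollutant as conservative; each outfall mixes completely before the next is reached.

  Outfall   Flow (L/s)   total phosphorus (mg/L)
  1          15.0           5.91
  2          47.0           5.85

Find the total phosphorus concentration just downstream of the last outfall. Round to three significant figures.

0.677 mg/L

Outfall 1: combined Q = 561.0 L/s; C = (546.0·0.08800 + 15.00·5.910)/561.0 = 0.2437 mg/L.
Outfall 2: combined Q = 608.0 L/s; C = (561.0·0.2437 + 47.00·5.850)/608.0 = 0.6771 mg/L.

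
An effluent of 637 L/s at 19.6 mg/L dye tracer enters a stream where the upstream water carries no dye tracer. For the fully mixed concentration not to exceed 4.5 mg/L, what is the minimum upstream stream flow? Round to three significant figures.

Set C_mix = 4.5: (Q·0 + 637.0·19.60) / (Q + 637.0) = 4.5
→ Q = 637.0·(19.60 − 4.5)/(4.5 − 0) = 2137 L/s.

2140 L/s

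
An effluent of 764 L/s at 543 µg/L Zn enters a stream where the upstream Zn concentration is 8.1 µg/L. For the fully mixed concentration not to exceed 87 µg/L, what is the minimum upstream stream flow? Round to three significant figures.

Set C_mix = 87: (Q·8.100 + 764.0·543.0) / (Q + 764.0) = 87
→ Q = 764.0·(543.0 − 87)/(87 − 8.100) = 4416 L/s.

4420 L/s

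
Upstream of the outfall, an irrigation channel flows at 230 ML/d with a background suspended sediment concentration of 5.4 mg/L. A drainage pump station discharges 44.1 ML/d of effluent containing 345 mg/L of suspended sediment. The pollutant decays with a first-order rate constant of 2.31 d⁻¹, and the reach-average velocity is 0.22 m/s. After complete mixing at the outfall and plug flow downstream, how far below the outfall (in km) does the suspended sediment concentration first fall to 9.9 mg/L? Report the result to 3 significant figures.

14.8 km

Mass balance: C = (230.0·5.400 + 44.10·345.0) / 274.1 = 16460/274.1 = 60.04 mg/L.
Set 60.04·exp(−k·t) = 9.9 → t = ln(60.04/9.9)/k = 67420 s = 18.73 h.
Distance = v·t = 0.22·67420 = 14830 m = 14.83 km.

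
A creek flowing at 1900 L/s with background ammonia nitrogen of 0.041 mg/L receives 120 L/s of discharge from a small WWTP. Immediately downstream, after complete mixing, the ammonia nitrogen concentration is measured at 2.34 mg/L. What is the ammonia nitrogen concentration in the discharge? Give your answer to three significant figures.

38.7 mg/L

Mass balance: 1900·0.04100 + 120.0·Cₑ = 2020·2.340
→ Cₑ = (2020·2.340 − 1900·0.04100) / 120.0 = 38.74 mg/L.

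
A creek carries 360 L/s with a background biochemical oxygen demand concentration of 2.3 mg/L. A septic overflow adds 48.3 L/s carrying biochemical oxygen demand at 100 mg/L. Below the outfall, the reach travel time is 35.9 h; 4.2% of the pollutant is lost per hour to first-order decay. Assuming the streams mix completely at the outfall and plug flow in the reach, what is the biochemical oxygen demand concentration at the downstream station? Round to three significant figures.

2.97 mg/L

Mixed concentration C = ΣQC/ΣQ = (360.0·2.300 + 48.30·100.0) / 408.3 = 5658/408.3 = 13.86 mg/L.
4.2%/h lost → k = −ln(1 − 0.042) = 0.04291 h⁻¹.
First-order decay: C = 13.86·exp(−k·t) = 13.86·0.2143 = 2.970 mg/L.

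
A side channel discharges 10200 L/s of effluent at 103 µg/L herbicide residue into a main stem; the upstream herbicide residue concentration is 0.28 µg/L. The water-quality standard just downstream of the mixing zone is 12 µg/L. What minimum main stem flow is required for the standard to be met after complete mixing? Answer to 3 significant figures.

Set C_mix = 12: (Q·0.2800 + 10200·103.0) / (Q + 10200) = 12
→ Q = 10200·(103.0 − 12)/(12 − 0.2800) = 79200 L/s.

79200 L/s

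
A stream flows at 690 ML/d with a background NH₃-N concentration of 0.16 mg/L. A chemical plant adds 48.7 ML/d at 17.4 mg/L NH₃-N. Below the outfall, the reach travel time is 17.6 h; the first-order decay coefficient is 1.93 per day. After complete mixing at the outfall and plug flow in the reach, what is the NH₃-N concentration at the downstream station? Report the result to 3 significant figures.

Flow-weighted average: C = (690.0·0.1600 + 48.70·17.40) / 738.7 = 957.8/738.7 = 1.297 mg/L.
Applying C = C₀e^(−kt): 1.297 × 0.2428 = 0.3149 mg/L.

0.315 mg/L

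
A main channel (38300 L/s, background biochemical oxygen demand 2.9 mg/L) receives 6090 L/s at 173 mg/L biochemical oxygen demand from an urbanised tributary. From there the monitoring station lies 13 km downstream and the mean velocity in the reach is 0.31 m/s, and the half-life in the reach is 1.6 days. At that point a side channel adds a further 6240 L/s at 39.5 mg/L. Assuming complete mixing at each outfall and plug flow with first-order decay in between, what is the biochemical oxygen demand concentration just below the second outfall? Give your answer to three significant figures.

Mass balance: C = (38300·2.900 + 6090·173.0) / 44390 = 1165000/44390 = 26.24 mg/L; combined flow 44390 L/s.
Travel time t = 13·1000 / 0.31 = 41940 s = 11.65 h.
Half-life 1.6 d → k = ln 2 / 1.6 = 0.4332 d⁻¹.
First-order decay: C = 26.24·exp(−k·t) = 26.24·0.8104 = 21.26 mg/L.
Second outfall: C = (44390·21.26 + 6240·39.50)/50630 = 23.51 mg/L.

23.5 mg/L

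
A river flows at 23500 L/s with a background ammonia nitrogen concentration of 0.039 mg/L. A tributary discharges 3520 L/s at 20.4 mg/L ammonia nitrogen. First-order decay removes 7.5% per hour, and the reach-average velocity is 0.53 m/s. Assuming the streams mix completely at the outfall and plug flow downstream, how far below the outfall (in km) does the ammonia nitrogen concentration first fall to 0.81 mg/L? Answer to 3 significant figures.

29.4 km

Conservation of mass: C = (23500·0.03900 + 3520·20.40) / 27020 = 72720/27020 = 2.692 mg/L.
7.5%/h lost → k = −ln(1 − 0.075) = 0.07796 h⁻¹.
Set 2.692·exp(−k·t) = 0.81 → t = ln(2.692/0.81)/k = 55450 s = 15.40 h.
Distance = v·t = 0.53·55450 = 29390 m = 29.39 km.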